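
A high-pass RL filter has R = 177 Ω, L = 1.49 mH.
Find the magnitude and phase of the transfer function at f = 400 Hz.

Step 1 — Angular frequency: ω = 2π·400 = 2513 rad/s.
Step 2 — Transfer function: H(jω) = jωL/(R + jωL).
Step 3 — Numerator jωL = j·3.745; denominator R + jωL = 177 + j3.745.
Step 4 — H = 0.0004474 + j0.02115.
Step 5 — Magnitude: |H| = 0.02115 (-33.5 dB); phase: φ = 88.8°.

|H| = 0.02115 (-33.5 dB), φ = 88.8°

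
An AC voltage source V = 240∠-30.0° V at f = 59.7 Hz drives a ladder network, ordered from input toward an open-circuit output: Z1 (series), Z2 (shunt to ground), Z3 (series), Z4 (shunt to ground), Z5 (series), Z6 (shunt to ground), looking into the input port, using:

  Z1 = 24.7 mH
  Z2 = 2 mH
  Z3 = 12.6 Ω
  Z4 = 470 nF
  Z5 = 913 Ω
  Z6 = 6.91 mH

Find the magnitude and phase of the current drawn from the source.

Step 1 — Angular frequency: ω = 2π·f = 2π·59.7 = 375.1 rad/s.
Step 2 — Component impedances:
  Z1: Z = jωL = j·375.1·0.0247 = 0 + j9.265 Ω
  Z2: Z = jωL = j·375.1·0.002 = 0 + j0.7502 Ω
  Z3: Z = R = 12.6 Ω
  Z4: Z = 1/(jωC) = -j/(ω·C) = 0 - j5672 Ω
  Z5: Z = R = 913 Ω
  Z6: Z = jωL = j·375.1·0.00691 = 0 + j2.592 Ω
Step 3 — Ladder network (open output): work backward from the far end, alternating series and parallel combinations. Z_in = 0.0006084 + j10.02 Ω = 10.02∠90.0° Ω.
Step 4 — Source phasor: V = 240∠-30.0° V = 207.8 - j120 V.
Step 5 — Ohm's law: I = V / Z_total = (207.8 - j120) / (0.0006084 + j10.02) = -11.98 - j20.75 A.
Step 6 — Convert to polar: |I| = 23.96 A, ∠I = -120.0°.

I = 23.96∠-120.0° A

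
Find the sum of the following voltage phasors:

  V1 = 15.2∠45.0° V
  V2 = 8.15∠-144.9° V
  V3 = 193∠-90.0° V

Step 1 — Convert each phasor to rectangular form:
  V1 = 15.2·(cos(45.0°) + j·sin(45.0°)) = 10.75 + j10.75 V
  V2 = 8.15·(cos(-144.9°) + j·sin(-144.9°)) = -6.668 - j4.686 V
  V3 = 193·(cos(-90.0°) + j·sin(-90.0°)) = 0 - j193 V
Step 2 — Sum components: V_total = 4.08 - j186.9 V.
Step 3 — Convert to polar: |V_total| = 187 V, ∠V_total = -88.7°.

V_total = 187∠-88.7° V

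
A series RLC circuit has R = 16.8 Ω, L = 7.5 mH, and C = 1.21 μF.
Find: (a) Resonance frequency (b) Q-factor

Step 1 — Resonance condition Im(Z)=0 gives ω₀ = 1/√(LC).
Step 2 — ω₀ = 1/√(0.0075·1.21e-06) = 1.05e+04 rad/s.
Step 3 — f₀ = ω₀/(2π) = 1671 Hz.
Step 4 — Series Q: Q = ω₀L/R = 1.05e+04·0.0075/16.8 = 4.686.

(a) f₀ = 1671 Hz  (b) Q = 4.686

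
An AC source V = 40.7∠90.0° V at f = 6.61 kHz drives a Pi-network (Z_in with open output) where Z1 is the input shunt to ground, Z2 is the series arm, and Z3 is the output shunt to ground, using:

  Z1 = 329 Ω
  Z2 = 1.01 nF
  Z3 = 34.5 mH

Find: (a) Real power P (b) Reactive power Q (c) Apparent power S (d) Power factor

Step 1 — Angular frequency: ω = 2π·f = 2π·6610 = 4.153e+04 rad/s.
Step 2 — Component impedances:
  Z1: Z = R = 329 Ω
  Z2: Z = 1/(jωC) = -j/(ω·C) = 0 - j2.384e+04 Ω
  Z3: Z = jωL = j·4.153e+04·0.0345 = 0 + j1433 Ω
Step 3 — With open output, the series arm Z2 and the output shunt Z3 appear in series to ground: Z2 + Z3 = 0 - j2.241e+04 Ω.
Step 4 — Parallel with input shunt Z1: Z_in = Z1 || (Z2 + Z3) = 328.9 - j4.83 Ω = 329∠-0.8° Ω.
Step 5 — Source phasor: V = 40.7∠90.0° V = 0 + j40.7 V.
Step 6 — Current: I = V / Z = -0.001816 + j0.1237 A = 0.1237∠90.8° A.
Step 7 — Complex power: S = V·I* = 5.035 - j0.07393 VA.
Step 8 — Real power: P = Re(S) = 5.035 W.
Step 9 — Reactive power: Q = Im(S) = -0.07393 VAR.
Step 10 — Apparent power: |S| = 5.035 VA.
Step 11 — Power factor: PF = P/|S| = 0.9999 (leading).

(a) P = 5.035 W  (b) Q = -0.07393 VAR  (c) S = 5.035 VA  (d) PF = 0.9999 (leading)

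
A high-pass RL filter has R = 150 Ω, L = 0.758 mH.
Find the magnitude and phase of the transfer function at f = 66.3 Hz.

Step 1 — Angular frequency: ω = 2π·66.3 = 416.6 rad/s.
Step 2 — Transfer function: H(jω) = jωL/(R + jωL).
Step 3 — Numerator jωL = j·0.3158; denominator R + jωL = 150 + j0.3158.
Step 4 — H = 4.431e-06 + j0.002105.
Step 5 — Magnitude: |H| = 0.002105 (-53.5 dB); phase: φ = 89.9°.

|H| = 0.002105 (-53.5 dB), φ = 89.9°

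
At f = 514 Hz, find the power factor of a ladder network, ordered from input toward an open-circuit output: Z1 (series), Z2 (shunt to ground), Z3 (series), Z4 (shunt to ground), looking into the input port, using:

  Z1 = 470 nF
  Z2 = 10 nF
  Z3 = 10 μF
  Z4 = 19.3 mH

Step 1 — Angular frequency: ω = 2π·f = 2π·514 = 3230 rad/s.
Step 2 — Component impedances:
  Z1: Z = 1/(jωC) = -j/(ω·C) = 0 - j658.8 Ω
  Z2: Z = 1/(jωC) = -j/(ω·C) = 0 - j3.096e+04 Ω
  Z3: Z = 1/(jωC) = -j/(ω·C) = 0 - j30.96 Ω
  Z4: Z = jωL = j·3230·0.0193 = 0 + j62.33 Ω
Step 3 — Ladder network (open output): work backward from the far end, alternating series and parallel combinations. Z_in = 0 - j627.4 Ω = 627.4∠-90.0° Ω.
Step 4 — Power factor: PF = cos(φ) = Re(Z)/|Z| = 0/627.4 = 0.
Step 5 — Type: Im(Z) = -627.4 ⇒ leading (phase φ = -90.0°).

PF = 0 (leading, φ = -90.0°)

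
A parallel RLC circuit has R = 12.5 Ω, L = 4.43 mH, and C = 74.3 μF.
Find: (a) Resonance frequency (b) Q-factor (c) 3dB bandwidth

Step 1 — Resonance: ω₀ = 1/√(LC) = 1/√(0.00443·7.43e-05) = 1743 rad/s.
Step 2 — f₀ = ω₀/(2π) = 277.4 Hz.
Step 3 — Parallel Q: Q = R/(ω₀L) = 12.5/(1743·0.00443) = 1.619.
Step 4 — Bandwidth: Δω = ω₀/Q = 1077 rad/s; BW = Δω/(2π) = 171.4 Hz.

(a) f₀ = 277.4 Hz  (b) Q = 1.619  (c) BW = 171.4 Hz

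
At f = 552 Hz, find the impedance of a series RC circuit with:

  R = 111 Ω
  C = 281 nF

Step 1 — Angular frequency: ω = 2π·f = 2π·552 = 3468 rad/s.
Step 2 — Component impedances:
  R: Z = R = 111 Ω
  C: Z = 1/(jωC) = -j/(ω·C) = 0 - j1026 Ω
Step 3 — Series combination: Z_total = R + C = 111 - j1026 Ω = 1032∠-83.8° Ω.

Z = 111 - j1026 Ω = 1032∠-83.8° Ω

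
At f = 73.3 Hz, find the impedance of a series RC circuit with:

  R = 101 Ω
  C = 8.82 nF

Step 1 — Angular frequency: ω = 2π·f = 2π·73.3 = 460.6 rad/s.
Step 2 — Component impedances:
  R: Z = R = 101 Ω
  C: Z = 1/(jωC) = -j/(ω·C) = 0 - j2.462e+05 Ω
Step 3 — Series combination: Z_total = R + C = 101 - j2.462e+05 Ω = 2.462e+05∠-90.0° Ω.

Z = 101 - j2.462e+05 Ω = 2.462e+05∠-90.0° Ω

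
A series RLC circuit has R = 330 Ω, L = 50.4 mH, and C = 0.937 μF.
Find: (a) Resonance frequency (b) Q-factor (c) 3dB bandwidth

Step 1 — Resonance: ω₀ = 1/√(LC) = 1/√(0.0504·9.37e-07) = 4602 rad/s.
Step 2 — f₀ = ω₀/(2π) = 732.4 Hz.
Step 3 — Series Q: Q = ω₀L/R = 4602·0.0504/330 = 0.7028.
Step 4 — Bandwidth: Δω = ω₀/Q = 6548 rad/s; BW = Δω/(2π) = 1042 Hz.

(a) f₀ = 732.4 Hz  (b) Q = 0.7028  (c) BW = 1042 Hz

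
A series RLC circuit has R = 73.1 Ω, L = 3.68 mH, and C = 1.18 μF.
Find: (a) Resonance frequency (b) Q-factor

Step 1 — Resonance condition Im(Z)=0 gives ω₀ = 1/√(LC).
Step 2 — ω₀ = 1/√(0.00368·1.18e-06) = 1.518e+04 rad/s.
Step 3 — f₀ = ω₀/(2π) = 2415 Hz.
Step 4 — Series Q: Q = ω₀L/R = 1.518e+04·0.00368/73.1 = 0.764.

(a) f₀ = 2415 Hz  (b) Q = 0.764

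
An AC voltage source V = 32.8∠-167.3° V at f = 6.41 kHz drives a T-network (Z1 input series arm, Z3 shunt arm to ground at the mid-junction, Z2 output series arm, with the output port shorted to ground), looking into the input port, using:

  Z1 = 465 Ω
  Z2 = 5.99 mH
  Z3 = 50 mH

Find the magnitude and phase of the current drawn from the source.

Step 1 — Angular frequency: ω = 2π·f = 2π·6410 = 4.028e+04 rad/s.
Step 2 — Component impedances:
  Z1: Z = R = 465 Ω
  Z2: Z = jωL = j·4.028e+04·0.00599 = 0 + j241.2 Ω
  Z3: Z = jωL = j·4.028e+04·0.05 = 0 + j2014 Ω
Step 3 — With the output port shorted to ground, the output series arm Z2 runs from the junction to ground; the shunt arm Z3 also runs from the junction to ground. They appear in parallel: Z3 || Z2 = 0 + j215.4 Ω.
Step 4 — Series with input arm Z1: Z_in = Z1 + (Z3 || Z2) = 465 + j215.4 Ω = 512.5∠24.9° Ω.
Step 5 — Source phasor: V = 32.8∠-167.3° V = -32 - j7.211 V.
Step 6 — Ohm's law: I = V / Z_total = (-32 - j7.211) / (465 + j215.4) = -0.06257 + j0.01348 A.
Step 7 — Convert to polar: |I| = 0.064 A, ∠I = 167.8°.

I = 0.064∠167.8° A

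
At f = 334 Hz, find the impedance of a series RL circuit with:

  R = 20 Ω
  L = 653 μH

Step 1 — Angular frequency: ω = 2π·f = 2π·334 = 2099 rad/s.
Step 2 — Component impedances:
  R: Z = R = 20 Ω
  L: Z = jωL = j·2099·0.000653 = 0 + j1.37 Ω
Step 3 — Series combination: Z_total = R + L = 20 + j1.37 Ω = 20.05∠3.9° Ω.

Z = 20 + j1.37 Ω = 20.05∠3.9° Ω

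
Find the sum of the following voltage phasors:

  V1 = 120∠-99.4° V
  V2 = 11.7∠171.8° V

Step 1 — Convert each phasor to rectangular form:
  V1 = 120·(cos(-99.4°) + j·sin(-99.4°)) = -19.6 - j118.4 V
  V2 = 11.7·(cos(171.8°) + j·sin(171.8°)) = -11.58 + j1.669 V
Step 2 — Sum components: V_total = -31.18 - j116.7 V.
Step 3 — Convert to polar: |V_total| = 120.8 V, ∠V_total = -105.0°.

V_total = 120.8∠-105.0° V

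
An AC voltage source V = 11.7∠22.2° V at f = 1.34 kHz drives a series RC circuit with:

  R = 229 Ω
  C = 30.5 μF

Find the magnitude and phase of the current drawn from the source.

Step 1 — Angular frequency: ω = 2π·f = 2π·1340 = 8419 rad/s.
Step 2 — Component impedances:
  R: Z = R = 229 Ω
  C: Z = 1/(jωC) = -j/(ω·C) = 0 - j3.894 Ω
Step 3 — Series combination: Z_total = R + C = 229 - j3.894 Ω = 229∠-1.0° Ω.
Step 4 — Source phasor: V = 11.7∠22.2° V = 10.83 + j4.421 V.
Step 5 — Ohm's law: I = V / Z_total = (10.83 + j4.421) / (229 - j3.894) = 0.04696 + j0.0201 A.
Step 6 — Convert to polar: |I| = 0.05108 A, ∠I = 23.2°.

I = 0.05108∠23.2° A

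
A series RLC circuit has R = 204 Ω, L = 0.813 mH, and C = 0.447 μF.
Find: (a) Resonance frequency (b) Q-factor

Step 1 — Resonance condition Im(Z)=0 gives ω₀ = 1/√(LC).
Step 2 — ω₀ = 1/√(0.000813·4.47e-07) = 5.246e+04 rad/s.
Step 3 — f₀ = ω₀/(2π) = 8349 Hz.
Step 4 — Series Q: Q = ω₀L/R = 5.246e+04·0.000813/204 = 0.2091.

(a) f₀ = 8349 Hz  (b) Q = 0.2091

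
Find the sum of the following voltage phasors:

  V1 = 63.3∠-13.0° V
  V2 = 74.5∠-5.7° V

Step 1 — Convert each phasor to rectangular form:
  V1 = 63.3·(cos(-13.0°) + j·sin(-13.0°)) = 61.68 - j14.24 V
  V2 = 74.5·(cos(-5.7°) + j·sin(-5.7°)) = 74.13 - j7.399 V
Step 2 — Sum components: V_total = 135.8 - j21.64 V.
Step 3 — Convert to polar: |V_total| = 137.5 V, ∠V_total = -9.1°.

V_total = 137.5∠-9.1° V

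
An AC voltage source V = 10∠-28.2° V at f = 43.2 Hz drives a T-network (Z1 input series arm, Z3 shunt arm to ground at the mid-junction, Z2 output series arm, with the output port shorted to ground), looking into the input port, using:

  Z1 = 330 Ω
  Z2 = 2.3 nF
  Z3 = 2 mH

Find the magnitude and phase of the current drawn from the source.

Step 1 — Angular frequency: ω = 2π·f = 2π·43.2 = 271.4 rad/s.
Step 2 — Component impedances:
  Z1: Z = R = 330 Ω
  Z2: Z = 1/(jωC) = -j/(ω·C) = 0 - j1.602e+06 Ω
  Z3: Z = jωL = j·271.4·0.002 = 0 + j0.5429 Ω
Step 3 — With the output port shorted to ground, the output series arm Z2 runs from the junction to ground; the shunt arm Z3 also runs from the junction to ground. They appear in parallel: Z3 || Z2 = 0 + j0.5429 Ω.
Step 4 — Series with input arm Z1: Z_in = Z1 + (Z3 || Z2) = 330 + j0.5429 Ω = 330∠0.1° Ω.
Step 5 — Source phasor: V = 10∠-28.2° V = 8.813 - j4.726 V.
Step 6 — Ohm's law: I = V / Z_total = (8.813 - j4.726) / (330 + j0.5429) = 0.02668 - j0.01436 A.
Step 7 — Convert to polar: |I| = 0.0303 A, ∠I = -28.3°.

I = 0.0303∠-28.3° A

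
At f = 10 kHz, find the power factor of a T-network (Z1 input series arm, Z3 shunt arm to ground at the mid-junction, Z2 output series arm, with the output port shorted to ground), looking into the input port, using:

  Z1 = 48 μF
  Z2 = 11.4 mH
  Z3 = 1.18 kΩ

Step 1 — Angular frequency: ω = 2π·f = 2π·1e+04 = 6.283e+04 rad/s.
Step 2 — Component impedances:
  Z1: Z = 1/(jωC) = -j/(ω·C) = 0 - j0.3316 Ω
  Z2: Z = jωL = j·6.283e+04·0.0114 = 0 + j716.3 Ω
  Z3: Z = R = 1180 Ω
Step 3 — With the output port shorted to ground, the output series arm Z2 runs from the junction to ground; the shunt arm Z3 also runs from the junction to ground. They appear in parallel: Z3 || Z2 = 317.7 + j523.4 Ω.
Step 4 — Series with input arm Z1: Z_in = Z1 + (Z3 || Z2) = 317.7 + j523.1 Ω = 612∠58.7° Ω.
Step 5 — Power factor: PF = cos(φ) = Re(Z)/|Z| = 317.7/612 = 0.5191.
Step 6 — Type: Im(Z) = 523.1 ⇒ lagging (phase φ = 58.7°).

PF = 0.5191 (lagging, φ = 58.7°)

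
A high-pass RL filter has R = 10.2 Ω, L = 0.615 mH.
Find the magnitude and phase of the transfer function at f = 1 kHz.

Step 1 — Angular frequency: ω = 2π·1000 = 6283 rad/s.
Step 2 — Transfer function: H(jω) = jωL/(R + jωL).
Step 3 — Numerator jωL = j·3.864; denominator R + jωL = 10.2 + j3.864.
Step 4 — H = 0.1255 + j0.3313.
Step 5 — Magnitude: |H| = 0.3543 (-9.0 dB); phase: φ = 69.3°.

|H| = 0.3543 (-9.0 dB), φ = 69.3°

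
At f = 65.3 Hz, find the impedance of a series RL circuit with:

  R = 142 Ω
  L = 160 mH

Step 1 — Angular frequency: ω = 2π·f = 2π·65.3 = 410.3 rad/s.
Step 2 — Component impedances:
  R: Z = R = 142 Ω
  L: Z = jωL = j·410.3·0.16 = 0 + j65.65 Ω
Step 3 — Series combination: Z_total = R + L = 142 + j65.65 Ω = 156.4∠24.8° Ω.

Z = 142 + j65.65 Ω = 156.4∠24.8° Ω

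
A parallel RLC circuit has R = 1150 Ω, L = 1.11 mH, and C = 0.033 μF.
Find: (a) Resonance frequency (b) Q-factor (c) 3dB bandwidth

Step 1 — Resonance: ω₀ = 1/√(LC) = 1/√(0.00111·3.3e-08) = 1.652e+05 rad/s.
Step 2 — f₀ = ω₀/(2π) = 2.63e+04 Hz.
Step 3 — Parallel Q: Q = R/(ω₀L) = 1150/(1.652e+05·0.00111) = 6.27.
Step 4 — Bandwidth: Δω = ω₀/Q = 2.635e+04 rad/s; BW = Δω/(2π) = 4194 Hz.

(a) f₀ = 2.63e+04 Hz  (b) Q = 6.27  (c) BW = 4194 Hz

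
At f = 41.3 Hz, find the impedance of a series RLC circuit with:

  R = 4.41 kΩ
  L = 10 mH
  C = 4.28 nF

Step 1 — Angular frequency: ω = 2π·f = 2π·41.3 = 259.5 rad/s.
Step 2 — Component impedances:
  R: Z = R = 4410 Ω
  L: Z = jωL = j·259.5·0.01 = 0 + j2.595 Ω
  C: Z = 1/(jωC) = -j/(ω·C) = 0 - j9.004e+05 Ω
Step 3 — Series combination: Z_total = R + L + C = 4410 - j9.004e+05 Ω = 9.004e+05∠-89.7° Ω.

Z = 4410 - j9.004e+05 Ω = 9.004e+05∠-89.7° Ω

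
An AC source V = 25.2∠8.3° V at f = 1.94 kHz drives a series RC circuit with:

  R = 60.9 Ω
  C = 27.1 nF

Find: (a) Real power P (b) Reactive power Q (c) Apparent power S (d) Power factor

Step 1 — Angular frequency: ω = 2π·f = 2π·1940 = 1.219e+04 rad/s.
Step 2 — Component impedances:
  R: Z = R = 60.9 Ω
  C: Z = 1/(jωC) = -j/(ω·C) = 0 - j3027 Ω
Step 3 — Series combination: Z_total = R + C = 60.9 - j3027 Ω = 3028∠-88.8° Ω.
Step 4 — Source phasor: V = 25.2∠8.3° V = 24.94 + j3.638 V.
Step 5 — Current: I = V / Z = -0.001036 + j0.008258 A = 0.008323∠97.1° A.
Step 6 — Complex power: S = V·I* = 0.004218 - j0.2097 VA.
Step 7 — Real power: P = Re(S) = 0.004218 W.
Step 8 — Reactive power: Q = Im(S) = -0.2097 VAR.
Step 9 — Apparent power: |S| = 0.2097 VA.
Step 10 — Power factor: PF = P/|S| = 0.02011 (leading).

(a) P = 0.004218 W  (b) Q = -0.2097 VAR  (c) S = 0.2097 VA  (d) PF = 0.02011 (leading)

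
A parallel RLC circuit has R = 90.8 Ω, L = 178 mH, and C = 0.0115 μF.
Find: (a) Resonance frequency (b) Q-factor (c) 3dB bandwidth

Step 1 — Resonance: ω₀ = 1/√(LC) = 1/√(0.178·1.15e-08) = 2.21e+04 rad/s.
Step 2 — f₀ = ω₀/(2π) = 3518 Hz.
Step 3 — Parallel Q: Q = R/(ω₀L) = 90.8/(2.21e+04·0.178) = 0.02308.
Step 4 — Bandwidth: Δω = ω₀/Q = 9.577e+05 rad/s; BW = Δω/(2π) = 1.524e+05 Hz.

(a) f₀ = 3518 Hz  (b) Q = 0.02308  (c) BW = 1.524e+05 Hz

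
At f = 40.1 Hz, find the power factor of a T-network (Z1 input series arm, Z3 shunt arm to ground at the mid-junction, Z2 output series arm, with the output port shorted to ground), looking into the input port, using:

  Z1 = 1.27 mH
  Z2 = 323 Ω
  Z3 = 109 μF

Step 1 — Angular frequency: ω = 2π·f = 2π·40.1 = 252 rad/s.
Step 2 — Component impedances:
  Z1: Z = jωL = j·252·0.00127 = 0 + j0.32 Ω
  Z2: Z = R = 323 Ω
  Z3: Z = 1/(jωC) = -j/(ω·C) = 0 - j36.41 Ω
Step 3 — With the output port shorted to ground, the output series arm Z2 runs from the junction to ground; the shunt arm Z3 also runs from the junction to ground. They appear in parallel: Z3 || Z2 = 4.053 - j35.96 Ω.
Step 4 — Series with input arm Z1: Z_in = Z1 + (Z3 || Z2) = 4.053 - j35.64 Ω = 35.87∠-83.5° Ω.
Step 5 — Power factor: PF = cos(φ) = Re(Z)/|Z| = 4.053/35.87 = 0.113.
Step 6 — Type: Im(Z) = -35.64 ⇒ leading (phase φ = -83.5°).

PF = 0.113 (leading, φ = -83.5°)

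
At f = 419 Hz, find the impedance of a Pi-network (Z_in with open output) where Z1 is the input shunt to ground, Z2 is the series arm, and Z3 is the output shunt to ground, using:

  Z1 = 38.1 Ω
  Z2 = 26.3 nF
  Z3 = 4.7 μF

Step 1 — Angular frequency: ω = 2π·f = 2π·419 = 2633 rad/s.
Step 2 — Component impedances:
  Z1: Z = R = 38.1 Ω
  Z2: Z = 1/(jωC) = -j/(ω·C) = 0 - j1.444e+04 Ω
  Z3: Z = 1/(jωC) = -j/(ω·C) = 0 - j80.82 Ω
Step 3 — With open output, the series arm Z2 and the output shunt Z3 appear in series to ground: Z2 + Z3 = 0 - j1.452e+04 Ω.
Step 4 — Parallel with input shunt Z1: Z_in = Z1 || (Z2 + Z3) = 38.1 - j0.09995 Ω = 38.1∠-0.2° Ω.

Z = 38.1 - j0.09995 Ω = 38.1∠-0.2° Ω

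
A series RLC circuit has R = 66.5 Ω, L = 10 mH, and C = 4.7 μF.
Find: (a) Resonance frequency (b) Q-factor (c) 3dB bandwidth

Step 1 — Resonance: ω₀ = 1/√(LC) = 1/√(0.01·4.7e-06) = 4613 rad/s.
Step 2 — f₀ = ω₀/(2π) = 734.1 Hz.
Step 3 — Series Q: Q = ω₀L/R = 4613·0.01/66.5 = 0.6936.
Step 4 — Bandwidth: Δω = ω₀/Q = 6650 rad/s; BW = Δω/(2π) = 1058 Hz.

(a) f₀ = 734.1 Hz  (b) Q = 0.6936  (c) BW = 1058 Hz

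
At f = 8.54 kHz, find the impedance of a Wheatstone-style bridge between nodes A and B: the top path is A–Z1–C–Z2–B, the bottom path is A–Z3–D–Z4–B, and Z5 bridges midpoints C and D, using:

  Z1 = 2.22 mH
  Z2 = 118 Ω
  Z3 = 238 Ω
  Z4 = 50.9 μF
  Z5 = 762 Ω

Step 1 — Angular frequency: ω = 2π·f = 2π·8540 = 5.366e+04 rad/s.
Step 2 — Component impedances:
  Z1: Z = jωL = j·5.366e+04·0.00222 = 0 + j119.1 Ω
  Z2: Z = R = 118 Ω
  Z3: Z = R = 238 Ω
  Z4: Z = 1/(jωC) = -j/(ω·C) = 0 - j0.3661 Ω
  Z5: Z = R = 762 Ω
Step 3 — Bridge requires nodal analysis (the Z5 bridge couples midpoints C and D, so the two paths cannot be reduced to a simple series/parallel combination). Setting node B to ground and injecting 1 A at node A, the 3-node admittance system at A, C, D solves to V_A = Z_AB = 89.74 + j51.88 Ω = 103.7∠30.0° Ω.

Z = 89.74 + j51.88 Ω = 103.7∠30.0° Ω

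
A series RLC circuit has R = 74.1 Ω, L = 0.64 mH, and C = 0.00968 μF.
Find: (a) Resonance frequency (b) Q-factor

Step 1 — Resonance condition Im(Z)=0 gives ω₀ = 1/√(LC).
Step 2 — ω₀ = 1/√(0.00064·9.68e-09) = 4.018e+05 rad/s.
Step 3 — f₀ = ω₀/(2π) = 6.394e+04 Hz.
Step 4 — Series Q: Q = ω₀L/R = 4.018e+05·0.00064/74.1 = 3.47.

(a) f₀ = 6.394e+04 Hz  (b) Q = 3.47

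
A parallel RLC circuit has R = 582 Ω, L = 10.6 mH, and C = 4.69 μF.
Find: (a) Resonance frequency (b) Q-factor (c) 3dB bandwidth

Step 1 — Resonance: ω₀ = 1/√(LC) = 1/√(0.0106·4.69e-06) = 4485 rad/s.
Step 2 — f₀ = ω₀/(2π) = 713.8 Hz.
Step 3 — Parallel Q: Q = R/(ω₀L) = 582/(4485·0.0106) = 12.24.
Step 4 — Bandwidth: Δω = ω₀/Q = 366.4 rad/s; BW = Δω/(2π) = 58.31 Hz.

(a) f₀ = 713.8 Hz  (b) Q = 12.24  (c) BW = 58.31 Hz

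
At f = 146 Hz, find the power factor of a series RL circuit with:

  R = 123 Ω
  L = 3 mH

Step 1 — Angular frequency: ω = 2π·f = 2π·146 = 917.3 rad/s.
Step 2 — Component impedances:
  R: Z = R = 123 Ω
  L: Z = jωL = j·917.3·0.003 = 0 + j2.752 Ω
Step 3 — Series combination: Z_total = R + L = 123 + j2.752 Ω = 123∠1.3° Ω.
Step 4 — Power factor: PF = cos(φ) = Re(Z)/|Z| = 123/123.031 = 0.9997.
Step 5 — Type: Im(Z) = 2.752 ⇒ lagging (phase φ = 1.3°).

PF = 0.9997 (lagging, φ = 1.3°)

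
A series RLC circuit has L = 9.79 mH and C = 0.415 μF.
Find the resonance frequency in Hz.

Step 1 — Resonance condition Im(Z)=0 gives ω₀ = 1/√(LC).
Step 2 — ω₀ = 1/√(0.00979·4.15e-07) = 1.569e+04 rad/s.
Step 3 — f₀ = ω₀/(2π) = 2497 Hz.

f₀ = 2497 Hz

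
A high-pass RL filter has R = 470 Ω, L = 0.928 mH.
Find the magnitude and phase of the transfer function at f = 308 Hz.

Step 1 — Angular frequency: ω = 2π·308 = 1935 rad/s.
Step 2 — Transfer function: H(jω) = jωL/(R + jωL).
Step 3 — Numerator jωL = j·1.796; denominator R + jωL = 470 + j1.796.
Step 4 — H = 1.46e-05 + j0.003821.
Step 5 — Magnitude: |H| = 0.003821 (-48.4 dB); phase: φ = 89.8°.

|H| = 0.003821 (-48.4 dB), φ = 89.8°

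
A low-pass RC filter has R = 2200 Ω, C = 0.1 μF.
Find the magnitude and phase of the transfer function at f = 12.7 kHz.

Step 1 — Angular frequency: ω = 2π·1.27e+04 = 7.98e+04 rad/s.
Step 2 — Transfer function: H(jω) = 1/(1 + jωRC).
Step 3 — Denominator: 1 + jωRC = 1 + j·7.98e+04·2200·1e-07 = 1 + j17.56.
Step 4 — H = 0.003234 - j0.05678.
Step 5 — Magnitude: |H| = 0.05687 (-24.9 dB); phase: φ = -86.7°.

|H| = 0.05687 (-24.9 dB), φ = -86.7°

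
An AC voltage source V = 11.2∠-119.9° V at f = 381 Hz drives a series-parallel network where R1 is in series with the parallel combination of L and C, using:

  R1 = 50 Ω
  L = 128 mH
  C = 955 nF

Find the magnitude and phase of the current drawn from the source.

Step 1 — Angular frequency: ω = 2π·f = 2π·381 = 2394 rad/s.
Step 2 — Component impedances:
  R1: Z = R = 50 Ω
  L: Z = jωL = j·2394·0.128 = 0 + j306.4 Ω
  C: Z = 1/(jωC) = -j/(ω·C) = 0 - j437.4 Ω
Step 3 — Parallel branch: L || C = 1/(1/L + 1/C) = 0 + j1023 Ω.
Step 4 — Series with R1: Z_total = R1 + (L || C) = 50 + j1023 Ω = 1024∠87.2° Ω.
Step 5 — Source phasor: V = 11.2∠-119.9° V = -5.583 - j9.709 V.
Step 6 — Ohm's law: I = V / Z_total = (-5.583 - j9.709) / (50 + j1023) = -0.009733 + j0.004981 A.
Step 7 — Convert to polar: |I| = 0.01093 A, ∠I = 152.9°.

I = 0.01093∠152.9° A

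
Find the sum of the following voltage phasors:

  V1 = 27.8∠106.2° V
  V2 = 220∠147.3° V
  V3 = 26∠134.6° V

Step 1 — Convert each phasor to rectangular form:
  V1 = 27.8·(cos(106.2°) + j·sin(106.2°)) = -7.756 + j26.7 V
  V2 = 220·(cos(147.3°) + j·sin(147.3°)) = -185.1 + j118.9 V
  V3 = 26·(cos(134.6°) + j·sin(134.6°)) = -18.26 + j18.51 V
Step 2 — Sum components: V_total = -211.1 + j164.1 V.
Step 3 — Convert to polar: |V_total| = 267.4 V, ∠V_total = 142.2°.

V_total = 267.4∠142.2° V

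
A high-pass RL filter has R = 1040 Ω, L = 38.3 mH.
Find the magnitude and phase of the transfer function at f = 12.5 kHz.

Step 1 — Angular frequency: ω = 2π·1.25e+04 = 7.854e+04 rad/s.
Step 2 — Transfer function: H(jω) = jωL/(R + jωL).
Step 3 — Numerator jωL = j·3008; denominator R + jωL = 1040 + j3008.
Step 4 — H = 0.8932 + j0.3088.
Step 5 — Magnitude: |H| = 0.9451 (-0.5 dB); phase: φ = 19.1°.

|H| = 0.9451 (-0.5 dB), φ = 19.1°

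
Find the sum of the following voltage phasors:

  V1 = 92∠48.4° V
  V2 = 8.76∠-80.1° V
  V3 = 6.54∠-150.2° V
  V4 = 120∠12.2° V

Step 1 — Convert each phasor to rectangular form:
  V1 = 92·(cos(48.4°) + j·sin(48.4°)) = 61.08 + j68.8 V
  V2 = 8.76·(cos(-80.1°) + j·sin(-80.1°)) = 1.506 - j8.63 V
  V3 = 6.54·(cos(-150.2°) + j·sin(-150.2°)) = -5.675 - j3.25 V
  V4 = 120·(cos(12.2°) + j·sin(12.2°)) = 117.3 + j25.36 V
Step 2 — Sum components: V_total = 174.2 + j82.28 V.
Step 3 — Convert to polar: |V_total| = 192.7 V, ∠V_total = 25.3°.

V_total = 192.7∠25.3° V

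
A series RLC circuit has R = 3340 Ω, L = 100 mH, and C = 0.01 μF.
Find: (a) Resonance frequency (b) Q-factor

Step 1 — Resonance condition Im(Z)=0 gives ω₀ = 1/√(LC).
Step 2 — ω₀ = 1/√(0.1·1e-08) = 3.162e+04 rad/s.
Step 3 — f₀ = ω₀/(2π) = 5033 Hz.
Step 4 — Series Q: Q = ω₀L/R = 3.162e+04·0.1/3340 = 0.9468.

(a) f₀ = 5033 Hz  (b) Q = 0.9468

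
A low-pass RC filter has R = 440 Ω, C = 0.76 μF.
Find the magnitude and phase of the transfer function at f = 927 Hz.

Step 1 — Angular frequency: ω = 2π·927 = 5825 rad/s.
Step 2 — Transfer function: H(jω) = 1/(1 + jωRC).
Step 3 — Denominator: 1 + jωRC = 1 + j·5825·440·7.6e-07 = 1 + j1.948.
Step 4 — H = 0.2086 - j0.4063.
Step 5 — Magnitude: |H| = 0.4567 (-6.8 dB); phase: φ = -62.8°.

|H| = 0.4567 (-6.8 dB), φ = -62.8°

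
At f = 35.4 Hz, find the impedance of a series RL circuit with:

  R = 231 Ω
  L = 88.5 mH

Step 1 — Angular frequency: ω = 2π·f = 2π·35.4 = 222.4 rad/s.
Step 2 — Component impedances:
  R: Z = R = 231 Ω
  L: Z = jωL = j·222.4·0.0885 = 0 + j19.68 Ω
Step 3 — Series combination: Z_total = R + L = 231 + j19.68 Ω = 231.8∠4.9° Ω.

Z = 231 + j19.68 Ω = 231.8∠4.9° Ω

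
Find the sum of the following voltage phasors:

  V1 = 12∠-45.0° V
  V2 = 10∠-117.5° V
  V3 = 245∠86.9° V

Step 1 — Convert each phasor to rectangular form:
  V1 = 12·(cos(-45.0°) + j·sin(-45.0°)) = 8.485 - j8.485 V
  V2 = 10·(cos(-117.5°) + j·sin(-117.5°)) = -4.617 - j8.87 V
  V3 = 245·(cos(86.9°) + j·sin(86.9°)) = 13.25 + j244.6 V
Step 2 — Sum components: V_total = 17.12 + j227.3 V.
Step 3 — Convert to polar: |V_total| = 227.9 V, ∠V_total = 85.7°.

V_total = 227.9∠85.7° V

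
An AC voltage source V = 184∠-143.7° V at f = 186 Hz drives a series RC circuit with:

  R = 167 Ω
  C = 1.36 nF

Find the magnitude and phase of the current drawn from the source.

Step 1 — Angular frequency: ω = 2π·f = 2π·186 = 1169 rad/s.
Step 2 — Component impedances:
  R: Z = R = 167 Ω
  C: Z = 1/(jωC) = -j/(ω·C) = 0 - j6.292e+05 Ω
Step 3 — Series combination: Z_total = R + C = 167 - j6.292e+05 Ω = 6.292e+05∠-90.0° Ω.
Step 4 — Source phasor: V = 184∠-143.7° V = -148.3 - j108.9 V.
Step 5 — Ohm's law: I = V / Z_total = (-148.3 - j108.9) / (167 - j6.292e+05) = 0.0001731 - j0.0002357 A.
Step 6 — Convert to polar: |I| = 0.0002924 A, ∠I = -53.7°.

I = 0.0002924∠-53.7° A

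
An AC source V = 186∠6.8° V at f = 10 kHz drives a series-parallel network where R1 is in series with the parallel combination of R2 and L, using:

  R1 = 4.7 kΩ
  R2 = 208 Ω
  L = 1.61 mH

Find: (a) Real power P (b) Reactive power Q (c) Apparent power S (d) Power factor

Step 1 — Angular frequency: ω = 2π·f = 2π·1e+04 = 6.283e+04 rad/s.
Step 2 — Component impedances:
  R1: Z = R = 4700 Ω
  R2: Z = R = 208 Ω
  L: Z = jωL = j·6.283e+04·0.00161 = 0 + j101.2 Ω
Step 3 — Parallel branch: R2 || L = 1/(1/R2 + 1/L) = 39.79 + j81.81 Ω.
Step 4 — Series with R1: Z_total = R1 + (R2 || L) = 4740 + j81.81 Ω = 4740∠1.0° Ω.
Step 5 — Source phasor: V = 186∠6.8° V = 184.7 + j22.02 V.
Step 6 — Current: I = V / Z = 0.03903 + j0.003973 A = 0.03924∠5.8° A.
Step 7 — Complex power: S = V·I* = 7.297 + j0.1259 VA.
Step 8 — Real power: P = Re(S) = 7.297 W.
Step 9 — Reactive power: Q = Im(S) = 0.1259 VAR.
Step 10 — Apparent power: |S| = 7.298 VA.
Step 11 — Power factor: PF = P/|S| = 0.9999 (lagging).

(a) P = 7.297 W  (b) Q = 0.1259 VAR  (c) S = 7.298 VA  (d) PF = 0.9999 (lagging)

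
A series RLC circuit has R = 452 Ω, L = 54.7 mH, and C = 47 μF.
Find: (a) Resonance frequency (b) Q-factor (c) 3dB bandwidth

Step 1 — Resonance condition Im(Z)=0 gives ω₀ = 1/√(LC).
Step 2 — ω₀ = 1/√(0.0547·4.7e-05) = 623.7 rad/s.
Step 3 — f₀ = ω₀/(2π) = 99.26 Hz.
Step 4 — Series Q: Q = ω₀L/R = 623.7·0.0547/452 = 0.07548.
Step 5 — 3dB bandwidth: Δω = ω₀/Q = 8263 rad/s; BW = Δω/(2π) = 1315 Hz.

(a) f₀ = 99.26 Hz  (b) Q = 0.07548  (c) BW = 1315 Hz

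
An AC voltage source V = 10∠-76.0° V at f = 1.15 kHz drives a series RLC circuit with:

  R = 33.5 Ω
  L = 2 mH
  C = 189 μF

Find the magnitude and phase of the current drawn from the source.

Step 1 — Angular frequency: ω = 2π·f = 2π·1150 = 7226 rad/s.
Step 2 — Component impedances:
  R: Z = R = 33.5 Ω
  L: Z = jωL = j·7226·0.002 = 0 + j14.45 Ω
  C: Z = 1/(jωC) = -j/(ω·C) = 0 - j0.7323 Ω
Step 3 — Series combination: Z_total = R + L + C = 33.5 + j13.72 Ω = 36.2∠22.3° Ω.
Step 4 — Source phasor: V = 10∠-76.0° V = 2.419 - j9.703 V.
Step 5 — Ohm's law: I = V / Z_total = (2.419 - j9.703) / (33.5 + j13.72) = -0.03974 - j0.2734 A.
Step 6 — Convert to polar: |I| = 0.2762 A, ∠I = -98.3°.

I = 0.2762∠-98.3° A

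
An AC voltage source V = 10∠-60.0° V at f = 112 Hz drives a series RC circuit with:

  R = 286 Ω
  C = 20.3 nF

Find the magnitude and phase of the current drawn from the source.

Step 1 — Angular frequency: ω = 2π·f = 2π·112 = 703.7 rad/s.
Step 2 — Component impedances:
  R: Z = R = 286 Ω
  C: Z = 1/(jωC) = -j/(ω·C) = 0 - j7e+04 Ω
Step 3 — Series combination: Z_total = R + C = 286 - j7e+04 Ω = 7e+04∠-89.8° Ω.
Step 4 — Source phasor: V = 10∠-60.0° V = 5 - j8.66 V.
Step 5 — Ohm's law: I = V / Z_total = (5 - j8.66) / (286 - j7e+04) = 0.000124 + j7.092e-05 A.
Step 6 — Convert to polar: |I| = 0.0001429 A, ∠I = 29.8°.

I = 0.0001429∠29.8° A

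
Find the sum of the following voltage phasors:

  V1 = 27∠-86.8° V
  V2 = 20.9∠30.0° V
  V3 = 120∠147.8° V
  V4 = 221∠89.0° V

Step 1 — Convert each phasor to rectangular form:
  V1 = 27·(cos(-86.8°) + j·sin(-86.8°)) = 1.507 - j26.96 V
  V2 = 20.9·(cos(30.0°) + j·sin(30.0°)) = 18.1 + j10.45 V
  V3 = 120·(cos(147.8°) + j·sin(147.8°)) = -101.5 + j63.95 V
  V4 = 221·(cos(89.0°) + j·sin(89.0°)) = 3.857 + j221 V
Step 2 — Sum components: V_total = -78.08 + j268.4 V.
Step 3 — Convert to polar: |V_total| = 279.5 V, ∠V_total = 106.2°.

V_total = 279.5∠106.2° V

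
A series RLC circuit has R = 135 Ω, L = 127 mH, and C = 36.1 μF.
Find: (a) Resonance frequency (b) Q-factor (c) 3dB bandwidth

Step 1 — Resonance: ω₀ = 1/√(LC) = 1/√(0.127·3.61e-05) = 467 rad/s.
Step 2 — f₀ = ω₀/(2π) = 74.33 Hz.
Step 3 — Series Q: Q = ω₀L/R = 467·0.127/135 = 0.4394.
Step 4 — Bandwidth: Δω = ω₀/Q = 1063 rad/s; BW = Δω/(2π) = 169.2 Hz.

(a) f₀ = 74.33 Hz  (b) Q = 0.4394  (c) BW = 169.2 Hz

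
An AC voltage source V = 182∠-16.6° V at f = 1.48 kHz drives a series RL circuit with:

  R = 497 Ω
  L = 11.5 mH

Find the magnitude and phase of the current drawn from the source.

Step 1 — Angular frequency: ω = 2π·f = 2π·1480 = 9299 rad/s.
Step 2 — Component impedances:
  R: Z = R = 497 Ω
  L: Z = jωL = j·9299·0.0115 = 0 + j106.9 Ω
Step 3 — Series combination: Z_total = R + L = 497 + j106.9 Ω = 508.4∠12.1° Ω.
Step 4 — Source phasor: V = 182∠-16.6° V = 174.4 - j52 V.
Step 5 — Ohm's law: I = V / Z_total = (174.4 - j52) / (497 + j106.9) = 0.3139 - j0.1722 A.
Step 6 — Convert to polar: |I| = 0.358 A, ∠I = -28.7°.

I = 0.358∠-28.7° A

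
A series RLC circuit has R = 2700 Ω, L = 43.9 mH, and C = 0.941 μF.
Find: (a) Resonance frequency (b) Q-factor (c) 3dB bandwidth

Step 1 — Resonance: ω₀ = 1/√(LC) = 1/√(0.0439·9.41e-07) = 4920 rad/s.
Step 2 — f₀ = ω₀/(2π) = 783.1 Hz.
Step 3 — Series Q: Q = ω₀L/R = 4920·0.0439/2700 = 0.08.
Step 4 — Bandwidth: Δω = ω₀/Q = 6.15e+04 rad/s; BW = Δω/(2π) = 9789 Hz.

(a) f₀ = 783.1 Hz  (b) Q = 0.08  (c) BW = 9789 Hz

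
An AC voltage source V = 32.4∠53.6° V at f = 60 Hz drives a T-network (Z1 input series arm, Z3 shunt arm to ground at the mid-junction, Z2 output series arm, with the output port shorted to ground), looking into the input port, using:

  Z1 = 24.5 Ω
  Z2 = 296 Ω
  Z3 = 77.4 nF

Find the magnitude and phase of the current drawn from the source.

Step 1 — Angular frequency: ω = 2π·f = 2π·60 = 377 rad/s.
Step 2 — Component impedances:
  Z1: Z = R = 24.5 Ω
  Z2: Z = R = 296 Ω
  Z3: Z = 1/(jωC) = -j/(ω·C) = 0 - j3.427e+04 Ω
Step 3 — With the output port shorted to ground, the output series arm Z2 runs from the junction to ground; the shunt arm Z3 also runs from the junction to ground. They appear in parallel: Z3 || Z2 = 296 - j2.556 Ω.
Step 4 — Series with input arm Z1: Z_in = Z1 + (Z3 || Z2) = 320.5 - j2.556 Ω = 320.5∠-0.5° Ω.
Step 5 — Source phasor: V = 32.4∠53.6° V = 19.23 + j26.08 V.
Step 6 — Ohm's law: I = V / Z_total = (19.23 + j26.08) / (320.5 - j2.556) = 0.05934 + j0.08185 A.
Step 7 — Convert to polar: |I| = 0.1011 A, ∠I = 54.1°.

I = 0.1011∠54.1° A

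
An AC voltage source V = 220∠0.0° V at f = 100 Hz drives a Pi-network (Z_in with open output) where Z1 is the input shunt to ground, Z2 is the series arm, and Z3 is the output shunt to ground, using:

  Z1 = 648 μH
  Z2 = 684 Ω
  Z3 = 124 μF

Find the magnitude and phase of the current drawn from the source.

Step 1 — Angular frequency: ω = 2π·f = 2π·100 = 628.3 rad/s.
Step 2 — Component impedances:
  Z1: Z = jωL = j·628.3·0.000648 = 0 + j0.4072 Ω
  Z2: Z = R = 684 Ω
  Z3: Z = 1/(jωC) = -j/(ω·C) = 0 - j12.84 Ω
Step 3 — With open output, the series arm Z2 and the output shunt Z3 appear in series to ground: Z2 + Z3 = 684 - j12.84 Ω.
Step 4 — Parallel with input shunt Z1: Z_in = Z1 || (Z2 + Z3) = 0.0002423 + j0.4072 Ω = 0.4072∠90.0° Ω.
Step 5 — Source phasor: V = 220∠0.0° V = 220 V.
Step 6 — Ohm's law: I = V / Z_total = (220) / (0.0002423 + j0.4072) = 0.3215 - j540.3 A.
Step 7 — Convert to polar: |I| = 540.3 A, ∠I = -90.0°.

I = 540.3∠-90.0° A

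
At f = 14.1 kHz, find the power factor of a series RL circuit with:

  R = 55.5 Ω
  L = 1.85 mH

Step 1 — Angular frequency: ω = 2π·f = 2π·1.41e+04 = 8.859e+04 rad/s.
Step 2 — Component impedances:
  R: Z = R = 55.5 Ω
  L: Z = jωL = j·8.859e+04·0.00185 = 0 + j163.9 Ω
Step 3 — Series combination: Z_total = R + L = 55.5 + j163.9 Ω = 173∠71.3° Ω.
Step 4 — Power factor: PF = cos(φ) = Re(Z)/|Z| = 55.5/173.04 = 0.3207.
Step 5 — Type: Im(Z) = 163.9 ⇒ lagging (phase φ = 71.3°).

PF = 0.3207 (lagging, φ = 71.3°)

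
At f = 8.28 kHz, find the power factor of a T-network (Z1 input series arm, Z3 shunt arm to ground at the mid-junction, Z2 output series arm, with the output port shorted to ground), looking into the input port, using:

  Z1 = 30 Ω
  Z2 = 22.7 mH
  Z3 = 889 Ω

Step 1 — Angular frequency: ω = 2π·f = 2π·8280 = 5.202e+04 rad/s.
Step 2 — Component impedances:
  Z1: Z = R = 30 Ω
  Z2: Z = jωL = j·5.202e+04·0.0227 = 0 + j1181 Ω
  Z3: Z = R = 889 Ω
Step 3 — With the output port shorted to ground, the output series arm Z2 runs from the junction to ground; the shunt arm Z3 also runs from the junction to ground. They appear in parallel: Z3 || Z2 = 567.4 + j427.2 Ω.
Step 4 — Series with input arm Z1: Z_in = Z1 + (Z3 || Z2) = 597.4 + j427.2 Ω = 734.4∠35.6° Ω.
Step 5 — Power factor: PF = cos(φ) = Re(Z)/|Z| = 597.4/734.4 = 0.8135.
Step 6 — Type: Im(Z) = 427.2 ⇒ lagging (phase φ = 35.6°).

PF = 0.8135 (lagging, φ = 35.6°)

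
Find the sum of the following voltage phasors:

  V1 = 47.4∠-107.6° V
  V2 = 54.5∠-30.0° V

Step 1 — Convert each phasor to rectangular form:
  V1 = 47.4·(cos(-107.6°) + j·sin(-107.6°)) = -14.33 - j45.18 V
  V2 = 54.5·(cos(-30.0°) + j·sin(-30.0°)) = 47.2 - j27.25 V
Step 2 — Sum components: V_total = 32.87 - j72.43 V.
Step 3 — Convert to polar: |V_total| = 79.54 V, ∠V_total = -65.6°.

V_total = 79.54∠-65.6° V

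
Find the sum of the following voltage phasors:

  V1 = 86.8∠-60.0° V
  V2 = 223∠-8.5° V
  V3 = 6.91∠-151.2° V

Step 1 — Convert each phasor to rectangular form:
  V1 = 86.8·(cos(-60.0°) + j·sin(-60.0°)) = 43.4 - j75.17 V
  V2 = 223·(cos(-8.5°) + j·sin(-8.5°)) = 220.6 - j32.96 V
  V3 = 6.91·(cos(-151.2°) + j·sin(-151.2°)) = -6.055 - j3.329 V
Step 2 — Sum components: V_total = 257.9 - j111.5 V.
Step 3 — Convert to polar: |V_total| = 281 V, ∠V_total = -23.4°.

V_total = 281∠-23.4° V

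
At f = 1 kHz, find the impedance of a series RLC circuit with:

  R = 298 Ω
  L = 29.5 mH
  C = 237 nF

Step 1 — Angular frequency: ω = 2π·f = 2π·1000 = 6283 rad/s.
Step 2 — Component impedances:
  R: Z = R = 298 Ω
  L: Z = jωL = j·6283·0.0295 = 0 + j185.4 Ω
  C: Z = 1/(jωC) = -j/(ω·C) = 0 - j671.5 Ω
Step 3 — Series combination: Z_total = R + L + C = 298 - j486.2 Ω = 570.2∠-58.5° Ω.

Z = 298 - j486.2 Ω = 570.2∠-58.5° Ω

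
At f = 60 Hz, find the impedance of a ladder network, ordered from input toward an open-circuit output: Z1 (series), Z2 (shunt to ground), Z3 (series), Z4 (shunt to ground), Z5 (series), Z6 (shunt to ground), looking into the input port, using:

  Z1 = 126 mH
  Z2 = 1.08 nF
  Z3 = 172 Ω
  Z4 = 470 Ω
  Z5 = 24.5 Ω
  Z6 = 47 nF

Step 1 — Angular frequency: ω = 2π·f = 2π·60 = 377 rad/s.
Step 2 — Component impedances:
  Z1: Z = jωL = j·377·0.126 = 0 + j47.5 Ω
  Z2: Z = 1/(jωC) = -j/(ω·C) = 0 - j2.456e+06 Ω
  Z3: Z = R = 172 Ω
  Z4: Z = R = 470 Ω
  Z5: Z = R = 24.5 Ω
  Z6: Z = 1/(jωC) = -j/(ω·C) = 0 - j5.644e+04 Ω
Step 3 — Ladder network (open output): work backward from the far end, alternating series and parallel combinations. Z_in = 642 + j43.42 Ω = 643.4∠3.9° Ω.

Z = 642 + j43.42 Ω = 643.4∠3.9° Ω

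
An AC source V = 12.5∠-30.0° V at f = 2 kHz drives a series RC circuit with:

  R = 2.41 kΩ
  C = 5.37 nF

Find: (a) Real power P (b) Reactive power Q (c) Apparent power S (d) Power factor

Step 1 — Angular frequency: ω = 2π·f = 2π·2000 = 1.257e+04 rad/s.
Step 2 — Component impedances:
  R: Z = R = 2410 Ω
  C: Z = 1/(jωC) = -j/(ω·C) = 0 - j1.482e+04 Ω
Step 3 — Series combination: Z_total = R + C = 2410 - j1.482e+04 Ω = 1.501e+04∠-80.8° Ω.
Step 4 — Source phasor: V = 12.5∠-30.0° V = 10.83 - j6.25 V.
Step 5 — Current: I = V / Z = 0.0005266 + j0.0006449 A = 0.0008326∠50.8° A.
Step 6 — Complex power: S = V·I* = 0.001671 - j0.01027 VA.
Step 7 — Real power: P = Re(S) = 0.001671 W.
Step 8 — Reactive power: Q = Im(S) = -0.01027 VAR.
Step 9 — Apparent power: |S| = 0.01041 VA.
Step 10 — Power factor: PF = P/|S| = 0.1605 (leading).

(a) P = 0.001671 W  (b) Q = -0.01027 VAR  (c) S = 0.01041 VA  (d) PF = 0.1605 (leading)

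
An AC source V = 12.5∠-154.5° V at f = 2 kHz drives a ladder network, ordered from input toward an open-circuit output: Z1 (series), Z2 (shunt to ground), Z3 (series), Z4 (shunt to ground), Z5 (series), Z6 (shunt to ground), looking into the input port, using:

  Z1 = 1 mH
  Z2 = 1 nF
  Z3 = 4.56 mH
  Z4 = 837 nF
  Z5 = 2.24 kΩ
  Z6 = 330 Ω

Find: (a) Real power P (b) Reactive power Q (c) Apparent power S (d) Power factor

Step 1 — Angular frequency: ω = 2π·f = 2π·2000 = 1.257e+04 rad/s.
Step 2 — Component impedances:
  Z1: Z = jωL = j·1.257e+04·0.001 = 0 + j12.57 Ω
  Z2: Z = 1/(jωC) = -j/(ω·C) = 0 - j7.958e+04 Ω
  Z3: Z = jωL = j·1.257e+04·0.00456 = 0 + j57.3 Ω
  Z4: Z = 1/(jωC) = -j/(ω·C) = 0 - j95.07 Ω
  Z5: Z = R = 2240 Ω
  Z6: Z = R = 330 Ω
Step 3 — Ladder network (open output): work backward from the far end, alternating series and parallel combinations. Z_in = 3.509 - j25.06 Ω = 25.3∠-82.0° Ω.
Step 4 — Source phasor: V = 12.5∠-154.5° V = -11.28 - j5.381 V.
Step 5 — Current: I = V / Z = 0.1488 - j0.4711 A = 0.494∠-72.5° A.
Step 6 — Complex power: S = V·I* = 0.8564 - j6.116 VA.
Step 7 — Real power: P = Re(S) = 0.8564 W.
Step 8 — Reactive power: Q = Im(S) = -6.116 VAR.
Step 9 — Apparent power: |S| = 6.175 VA.
Step 10 — Power factor: PF = P/|S| = 0.1387 (leading).

(a) P = 0.8564 W  (b) Q = -6.116 VAR  (c) S = 6.175 VA  (d) PF = 0.1387 (leading)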